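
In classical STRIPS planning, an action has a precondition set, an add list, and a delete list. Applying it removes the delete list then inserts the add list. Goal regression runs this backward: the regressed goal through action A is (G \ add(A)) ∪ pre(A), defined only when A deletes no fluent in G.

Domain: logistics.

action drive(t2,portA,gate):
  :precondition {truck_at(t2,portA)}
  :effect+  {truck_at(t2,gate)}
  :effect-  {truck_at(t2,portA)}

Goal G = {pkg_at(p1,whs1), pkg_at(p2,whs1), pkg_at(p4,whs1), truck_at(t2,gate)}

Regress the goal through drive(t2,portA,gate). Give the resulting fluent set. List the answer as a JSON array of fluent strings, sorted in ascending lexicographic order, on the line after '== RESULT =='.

Regress:
  G ∩ del = {}  (empty — regression defined)
  G \ add = {pkg_at(p1,whs1), pkg_at(p2,whs1), pkg_at(p4,whs1), truck_at(t2,gate)} \ {truck_at(t2,gate)} = {pkg_at(p1,whs1), pkg_at(p2,whs1), pkg_at(p4,whs1)}
  ∪ pre   = {pkg_at(p1,whs1), pkg_at(p2,whs1), pkg_at(p4,whs1)} ∪ {truck_at(t2,portA)}
          = {pkg_at(p1,whs1), pkg_at(p2,whs1), pkg_at(p4,whs1), truck_at(t2,portA)}

== RESULT ==
["pkg_at(p1,whs1)", "pkg_at(p2,whs1)", "pkg_at(p4,whs1)", "truck_at(t2,portA)"]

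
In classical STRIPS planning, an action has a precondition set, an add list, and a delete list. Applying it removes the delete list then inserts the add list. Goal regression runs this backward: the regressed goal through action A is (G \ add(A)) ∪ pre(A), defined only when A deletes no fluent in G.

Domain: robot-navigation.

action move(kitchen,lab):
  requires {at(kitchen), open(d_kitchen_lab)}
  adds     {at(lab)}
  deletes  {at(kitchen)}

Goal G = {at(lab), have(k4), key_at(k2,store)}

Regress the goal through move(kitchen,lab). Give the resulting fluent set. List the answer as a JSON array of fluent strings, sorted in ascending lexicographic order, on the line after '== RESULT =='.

Regress:
  G ∩ del = {}  (empty — regression defined)
  G \ add = {at(lab), have(k4), key_at(k2,store)} \ {at(lab)} = {have(k4), key_at(k2,store)}
  ∪ pre   = {have(k4), key_at(k2,store)} ∪ {at(kitchen), open(d_kitchen_lab)}
          = {at(kitchen), have(k4), key_at(k2,store), open(d_kitchen_lab)}

== RESULT ==
["at(kitchen)", "have(k4)", "key_at(k2,store)", "open(d_kitchen_lab)"]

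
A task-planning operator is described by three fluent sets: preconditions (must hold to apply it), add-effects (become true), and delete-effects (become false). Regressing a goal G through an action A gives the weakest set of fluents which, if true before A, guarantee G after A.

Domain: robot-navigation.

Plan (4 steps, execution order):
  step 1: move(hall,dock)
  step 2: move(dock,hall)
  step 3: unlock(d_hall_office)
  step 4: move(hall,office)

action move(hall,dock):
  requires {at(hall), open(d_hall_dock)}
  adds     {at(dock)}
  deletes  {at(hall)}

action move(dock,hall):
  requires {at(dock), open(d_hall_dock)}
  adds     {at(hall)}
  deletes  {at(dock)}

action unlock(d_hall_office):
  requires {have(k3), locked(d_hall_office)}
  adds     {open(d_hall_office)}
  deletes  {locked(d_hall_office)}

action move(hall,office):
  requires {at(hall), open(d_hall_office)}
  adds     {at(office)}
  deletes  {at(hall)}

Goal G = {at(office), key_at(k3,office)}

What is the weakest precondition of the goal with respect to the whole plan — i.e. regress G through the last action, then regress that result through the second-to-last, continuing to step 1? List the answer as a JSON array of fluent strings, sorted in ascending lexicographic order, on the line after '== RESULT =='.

Regress step by step:
  through step 4 (move(hall,office)): drop {at(office)}, keep {key_at(k3,office)}, require {at(hall), open(d_hall_office)}
    → {at(hall), key_at(k3,office), open(d_hall_office)}
  through step 3 (unlock(d_hall_office)): drop {open(d_hall_office)}, keep {at(hall), key_at(k3,office)}, require {have(k3), locked(d_hall_office)}
    → {at(hall), have(k3), key_at(k3,office), locked(d_hall_office)}
  through step 2 (move(dock,hall)): drop {at(hall)}, keep {have(k3), key_at(k3,office), locked(d_hall_office)}, require {at(dock), open(d_hall_dock)}
    → {at(dock), have(k3), key_at(k3,office), locked(d_hall_office), open(d_hall_dock)}
  through step 1 (move(hall,dock)): drop {at(dock)}, keep {have(k3), key_at(k3,office), locked(d_hall_office), open(d_hall_dock)}, require {at(hall), open(d_hall_dock)}
    → {at(hall), have(k3), key_at(k3,office), locked(d_hall_office), open(d_hall_dock)}

== RESULT ==
["at(hall)", "have(k3)", "key_at(k3,office)", "locked(d_hall_office)", "open(d_hall_dock)"]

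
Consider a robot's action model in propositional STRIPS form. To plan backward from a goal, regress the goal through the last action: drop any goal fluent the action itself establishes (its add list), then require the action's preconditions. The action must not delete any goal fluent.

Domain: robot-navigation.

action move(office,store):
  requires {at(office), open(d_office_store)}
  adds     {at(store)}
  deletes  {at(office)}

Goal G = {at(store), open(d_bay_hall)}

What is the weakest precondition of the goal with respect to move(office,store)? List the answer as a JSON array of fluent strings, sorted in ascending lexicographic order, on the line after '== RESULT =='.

Compute (G \ add) ∪ pre:
  G ∩ del = {}  (empty — regression defined)
  G \ add = {at(store), open(d_bay_hall)} \ {at(store)} = {open(d_bay_hall)}
  ∪ pre   = {open(d_bay_hall)} ∪ {at(office), open(d_office_store)}
          = {at(office), open(d_bay_hall), open(d_office_store)}

== RESULT ==
["at(office)", "open(d_bay_hall)", "open(d_office_store)"]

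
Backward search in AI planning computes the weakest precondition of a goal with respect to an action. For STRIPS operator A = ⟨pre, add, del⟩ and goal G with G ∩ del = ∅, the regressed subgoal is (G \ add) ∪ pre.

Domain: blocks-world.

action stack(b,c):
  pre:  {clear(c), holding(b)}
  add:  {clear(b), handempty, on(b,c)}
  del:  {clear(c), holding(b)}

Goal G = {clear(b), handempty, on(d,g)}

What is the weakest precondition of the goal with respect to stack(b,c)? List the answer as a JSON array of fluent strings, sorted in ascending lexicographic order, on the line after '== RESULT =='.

Regress:
  G ∩ del = {}  (empty — regression defined)
  G \ add = {clear(b), handempty, on(d,g)} \ {clear(b), handempty, on(b,c)} = {on(d,g)}
  ∪ pre   = {on(d,g)} ∪ {clear(c), holding(b)}
          = {clear(c), holding(b), on(d,g)}

== RESULT ==
["clear(c)", "holding(b)", "on(d,g)"]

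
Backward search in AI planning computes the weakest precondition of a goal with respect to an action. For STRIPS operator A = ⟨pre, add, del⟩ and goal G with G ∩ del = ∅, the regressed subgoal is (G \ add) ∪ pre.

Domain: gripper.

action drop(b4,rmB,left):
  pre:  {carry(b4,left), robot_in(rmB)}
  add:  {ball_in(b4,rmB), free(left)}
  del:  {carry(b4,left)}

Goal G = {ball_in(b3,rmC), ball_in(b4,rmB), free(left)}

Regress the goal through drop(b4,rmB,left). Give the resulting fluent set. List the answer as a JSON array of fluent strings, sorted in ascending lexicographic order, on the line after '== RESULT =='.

Compute (G \ add) ∪ pre:
  G ∩ del = {}  (empty — regression defined)
  G \ add = {ball_in(b3,rmC), ball_in(b4,rmB), free(left)} \ {ball_in(b4,rmB), free(left)} = {ball_in(b3,rmC)}
  ∪ pre   = {ball_in(b3,rmC)} ∪ {carry(b4,left), robot_in(rmB)}
          = {ball_in(b3,rmC), carry(b4,left), robot_in(rmB)}

== RESULT ==
["ball_in(b3,rmC)", "carry(b4,left)", "robot_in(rmB)"]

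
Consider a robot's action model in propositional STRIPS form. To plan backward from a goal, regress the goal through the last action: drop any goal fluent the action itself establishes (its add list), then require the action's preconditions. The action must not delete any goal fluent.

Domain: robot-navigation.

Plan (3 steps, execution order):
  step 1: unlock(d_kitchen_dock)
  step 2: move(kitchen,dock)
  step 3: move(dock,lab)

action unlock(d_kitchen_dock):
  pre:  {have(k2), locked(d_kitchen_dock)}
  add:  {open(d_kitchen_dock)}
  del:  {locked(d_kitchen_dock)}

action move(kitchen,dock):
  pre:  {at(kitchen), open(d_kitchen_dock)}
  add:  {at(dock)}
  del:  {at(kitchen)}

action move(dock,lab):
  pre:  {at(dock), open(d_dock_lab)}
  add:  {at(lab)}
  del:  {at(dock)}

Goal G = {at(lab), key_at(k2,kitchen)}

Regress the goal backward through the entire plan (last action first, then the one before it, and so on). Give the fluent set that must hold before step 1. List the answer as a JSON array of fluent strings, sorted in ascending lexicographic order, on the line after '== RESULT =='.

Regress step by step:
  through step 3 (move(dock,lab)): drop {at(lab)}, keep {key_at(k2,kitchen)}, require {at(dock), open(d_dock_lab)}
    → {at(dock), key_at(k2,kitchen), open(d_dock_lab)}
  through step 2 (move(kitchen,dock)): drop {at(dock)}, keep {key_at(k2,kitchen), open(d_dock_lab)}, require {at(kitchen), open(d_kitchen_dock)}
    → {at(kitchen), key_at(k2,kitchen), open(d_dock_lab), open(d_kitchen_dock)}
  through step 1 (unlock(d_kitchen_dock)): drop {open(d_kitchen_dock)}, keep {at(kitchen), key_at(k2,kitchen), open(d_dock_lab)}, require {have(k2), locked(d_kitchen_dock)}
    → {at(kitchen), have(k2), key_at(k2,kitchen), locked(d_kitchen_dock), open(d_dock_lab)}

== RESULT ==
["at(kitchen)", "have(k2)", "key_at(k2,kitchen)", "locked(d_kitchen_dock)", "open(d_dock_lab)"]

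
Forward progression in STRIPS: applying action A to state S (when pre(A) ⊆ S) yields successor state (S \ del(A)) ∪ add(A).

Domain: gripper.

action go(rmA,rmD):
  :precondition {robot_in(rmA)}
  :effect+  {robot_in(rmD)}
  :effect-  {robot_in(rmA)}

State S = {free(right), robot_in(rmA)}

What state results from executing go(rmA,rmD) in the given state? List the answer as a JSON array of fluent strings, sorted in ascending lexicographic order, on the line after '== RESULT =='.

Compute (S \ del) ∪ add:
  pre ⊆ S: {robot_in(rmA)} ⊆ S  — applicable
  S \ del = {free(right)}
  ∪ add   = {free(right), robot_in(rmD)}

== RESULT ==
["free(right)", "robot_in(rmD)"]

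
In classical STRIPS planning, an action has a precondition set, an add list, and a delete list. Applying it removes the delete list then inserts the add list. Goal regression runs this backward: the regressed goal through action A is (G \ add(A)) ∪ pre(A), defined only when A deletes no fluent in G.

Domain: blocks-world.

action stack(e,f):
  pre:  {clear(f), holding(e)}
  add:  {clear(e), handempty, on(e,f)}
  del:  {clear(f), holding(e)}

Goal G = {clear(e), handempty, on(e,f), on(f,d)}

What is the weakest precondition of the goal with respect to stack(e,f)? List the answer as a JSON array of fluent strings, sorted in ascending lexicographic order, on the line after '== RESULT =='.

Regress:
  G ∩ del = {}  (empty — regression defined)
  G \ add = {clear(e), handempty, on(e,f), on(f,d)} \ {clear(e), handempty, on(e,f)} = {on(f,d)}
  ∪ pre   = {on(f,d)} ∪ {clear(f), holding(e)}
          = {clear(f), holding(e), on(f,d)}

== RESULT ==
["clear(f)", "holding(e)", "on(f,d)"]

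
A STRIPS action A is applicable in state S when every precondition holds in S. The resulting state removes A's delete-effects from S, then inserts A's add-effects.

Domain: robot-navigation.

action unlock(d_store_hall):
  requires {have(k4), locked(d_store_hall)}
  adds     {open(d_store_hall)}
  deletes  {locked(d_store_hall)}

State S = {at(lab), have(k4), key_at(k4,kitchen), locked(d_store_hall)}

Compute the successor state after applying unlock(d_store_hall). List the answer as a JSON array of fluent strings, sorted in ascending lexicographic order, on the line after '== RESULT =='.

Compute (S \ del) ∪ add:
  pre ⊆ S: {have(k4), locked(d_store_hall)} ⊆ S  — applicable
  S \ del = {at(lab), have(k4), key_at(k4,kitchen)}
  ∪ add   = {at(lab), have(k4), key_at(k4,kitchen), open(d_store_hall)}

== RESULT ==
["at(lab)", "have(k4)", "key_at(k4,kitchen)", "open(d_store_hall)"]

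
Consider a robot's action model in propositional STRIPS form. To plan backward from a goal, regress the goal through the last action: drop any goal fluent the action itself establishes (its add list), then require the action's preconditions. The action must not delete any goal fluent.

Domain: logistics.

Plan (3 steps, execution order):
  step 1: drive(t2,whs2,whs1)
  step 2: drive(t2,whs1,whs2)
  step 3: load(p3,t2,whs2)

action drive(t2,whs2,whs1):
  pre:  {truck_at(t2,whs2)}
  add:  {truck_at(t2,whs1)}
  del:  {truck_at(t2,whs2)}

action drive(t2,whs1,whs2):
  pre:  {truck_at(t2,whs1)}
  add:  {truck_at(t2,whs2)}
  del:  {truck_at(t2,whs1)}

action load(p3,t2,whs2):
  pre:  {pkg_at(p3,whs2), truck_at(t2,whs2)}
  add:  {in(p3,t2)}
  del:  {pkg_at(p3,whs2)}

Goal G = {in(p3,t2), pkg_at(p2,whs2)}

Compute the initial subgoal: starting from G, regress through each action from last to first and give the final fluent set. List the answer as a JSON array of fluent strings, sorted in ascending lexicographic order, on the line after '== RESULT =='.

Work backward from the goal:
  through step 3 (load(p3,t2,whs2)): drop {in(p3,t2)}, keep {pkg_at(p2,whs2)}, require {pkg_at(p3,whs2), truck_at(t2,whs2)}
    → {pkg_at(p2,whs2), pkg_at(p3,whs2), truck_at(t2,whs2)}
  through step 2 (drive(t2,whs1,whs2)): drop {truck_at(t2,whs2)}, keep {pkg_at(p2,whs2), pkg_at(p3,whs2)}, require {truck_at(t2,whs1)}
    → {pkg_at(p2,whs2), pkg_at(p3,whs2), truck_at(t2,whs1)}
  through step 1 (drive(t2,whs2,whs1)): drop {truck_at(t2,whs1)}, keep {pkg_at(p2,whs2), pkg_at(p3,whs2)}, require {truck_at(t2,whs2)}
    → {pkg_at(p2,whs2), pkg_at(p3,whs2), truck_at(t2,whs2)}

== RESULT ==
["pkg_at(p2,whs2)", "pkg_at(p3,whs2)", "truck_at(t2,whs2)"]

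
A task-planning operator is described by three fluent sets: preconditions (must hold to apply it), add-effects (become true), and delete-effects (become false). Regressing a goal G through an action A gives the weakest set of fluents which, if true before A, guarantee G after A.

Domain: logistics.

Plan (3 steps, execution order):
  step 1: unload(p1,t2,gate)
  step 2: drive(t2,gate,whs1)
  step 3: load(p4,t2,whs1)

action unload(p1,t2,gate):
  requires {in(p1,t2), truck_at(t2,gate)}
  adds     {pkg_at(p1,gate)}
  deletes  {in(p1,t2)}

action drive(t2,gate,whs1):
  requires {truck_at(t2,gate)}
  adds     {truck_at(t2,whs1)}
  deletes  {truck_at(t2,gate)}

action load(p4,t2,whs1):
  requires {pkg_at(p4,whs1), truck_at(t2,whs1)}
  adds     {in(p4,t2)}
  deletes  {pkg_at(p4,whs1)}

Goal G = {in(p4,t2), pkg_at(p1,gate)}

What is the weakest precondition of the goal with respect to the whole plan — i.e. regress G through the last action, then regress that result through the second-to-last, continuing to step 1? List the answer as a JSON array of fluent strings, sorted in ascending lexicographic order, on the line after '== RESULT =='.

Work backward from the goal:
  through step 3 (load(p4,t2,whs1)): drop {in(p4,t2)}, keep {pkg_at(p1,gate)}, require {pkg_at(p4,whs1), truck_at(t2,whs1)}
    → {pkg_at(p1,gate), pkg_at(p4,whs1), truck_at(t2,whs1)}
  through step 2 (drive(t2,gate,whs1)): drop {truck_at(t2,whs1)}, keep {pkg_at(p1,gate), pkg_at(p4,whs1)}, require {truck_at(t2,gate)}
    → {pkg_at(p1,gate), pkg_at(p4,whs1), truck_at(t2,gate)}
  through step 1 (unload(p1,t2,gate)): drop {pkg_at(p1,gate)}, keep {pkg_at(p4,whs1), truck_at(t2,gate)}, require {in(p1,t2), truck_at(t2,gate)}
    → {in(p1,t2), pkg_at(p4,whs1), truck_at(t2,gate)}

== RESULT ==
["in(p1,t2)", "pkg_at(p4,whs1)", "truck_at(t2,gate)"]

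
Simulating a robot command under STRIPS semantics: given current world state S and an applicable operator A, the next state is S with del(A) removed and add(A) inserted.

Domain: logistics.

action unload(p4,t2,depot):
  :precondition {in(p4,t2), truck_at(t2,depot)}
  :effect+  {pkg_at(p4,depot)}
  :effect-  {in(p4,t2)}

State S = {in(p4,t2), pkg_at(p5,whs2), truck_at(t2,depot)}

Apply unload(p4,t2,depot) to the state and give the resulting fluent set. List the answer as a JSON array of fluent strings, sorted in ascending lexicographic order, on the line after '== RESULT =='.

Progress:
  pre ⊆ S: {in(p4,t2), truck_at(t2,depot)} ⊆ S  — applicable
  S \ del = {pkg_at(p5,whs2), truck_at(t2,depot)}
  ∪ add   = {pkg_at(p4,depot), pkg_at(p5,whs2), truck_at(t2,depot)}

== RESULT ==
["pkg_at(p4,depot)", "pkg_at(p5,whs2)", "truck_at(t2,depot)"]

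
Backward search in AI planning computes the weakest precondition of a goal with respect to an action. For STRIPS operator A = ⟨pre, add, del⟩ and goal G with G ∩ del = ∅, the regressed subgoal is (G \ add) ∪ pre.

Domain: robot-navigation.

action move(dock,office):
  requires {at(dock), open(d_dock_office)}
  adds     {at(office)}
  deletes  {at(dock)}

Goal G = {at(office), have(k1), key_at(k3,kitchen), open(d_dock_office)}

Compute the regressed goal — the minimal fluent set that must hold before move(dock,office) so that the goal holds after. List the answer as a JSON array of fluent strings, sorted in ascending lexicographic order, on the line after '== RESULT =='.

Regress:
  G ∩ del = {}  (empty — regression defined)
  G \ add = {at(office), have(k1), key_at(k3,kitchen), open(d_dock_office)} \ {at(office)} = {have(k1), key_at(k3,kitchen), open(d_dock_office)}
  ∪ pre   = {have(k1), key_at(k3,kitchen), open(d_dock_office)} ∪ {at(dock), open(d_dock_office)}
          = {at(dock), have(k1), key_at(k3,kitchen), open(d_dock_office)}

== RESULT ==
["at(dock)", "have(k1)", "key_at(k3,kitchen)", "open(d_dock_office)"]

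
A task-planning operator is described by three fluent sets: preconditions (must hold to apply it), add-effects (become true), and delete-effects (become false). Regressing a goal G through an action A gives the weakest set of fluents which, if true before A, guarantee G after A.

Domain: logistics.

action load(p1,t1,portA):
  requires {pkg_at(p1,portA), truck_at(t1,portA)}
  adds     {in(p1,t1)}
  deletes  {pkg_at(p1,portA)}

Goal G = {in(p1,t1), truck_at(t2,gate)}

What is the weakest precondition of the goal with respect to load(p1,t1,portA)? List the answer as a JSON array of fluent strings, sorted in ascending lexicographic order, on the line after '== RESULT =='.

Regress:
  G ∩ del = {}  (empty — regression defined)
  G \ add = {in(p1,t1), truck_at(t2,gate)} \ {in(p1,t1)} = {truck_at(t2,gate)}
  ∪ pre   = {truck_at(t2,gate)} ∪ {pkg_at(p1,portA), truck_at(t1,portA)}
          = {pkg_at(p1,portA), truck_at(t1,portA), truck_at(t2,gate)}

== RESULT ==
["pkg_at(p1,portA)", "truck_at(t1,portA)", "truck_at(t2,gate)"]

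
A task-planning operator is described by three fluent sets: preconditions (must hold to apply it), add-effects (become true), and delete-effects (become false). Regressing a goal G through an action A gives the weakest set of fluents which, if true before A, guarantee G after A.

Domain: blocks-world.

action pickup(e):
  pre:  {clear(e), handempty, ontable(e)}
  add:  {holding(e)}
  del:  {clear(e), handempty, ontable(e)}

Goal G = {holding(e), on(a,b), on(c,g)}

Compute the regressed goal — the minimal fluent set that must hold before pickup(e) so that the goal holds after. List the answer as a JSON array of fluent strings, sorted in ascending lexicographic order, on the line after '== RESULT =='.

Regress:
  G ∩ del = {}  (empty — regression defined)
  G \ add = {holding(e), on(a,b), on(c,g)} \ {holding(e)} = {on(a,b), on(c,g)}
  ∪ pre   = {on(a,b), on(c,g)} ∪ {clear(e), handempty, ontable(e)}
          = {clear(e), handempty, on(a,b), on(c,g), ontable(e)}

== RESULT ==
["clear(e)", "handempty", "on(a,b)", "on(c,g)", "ontable(e)"]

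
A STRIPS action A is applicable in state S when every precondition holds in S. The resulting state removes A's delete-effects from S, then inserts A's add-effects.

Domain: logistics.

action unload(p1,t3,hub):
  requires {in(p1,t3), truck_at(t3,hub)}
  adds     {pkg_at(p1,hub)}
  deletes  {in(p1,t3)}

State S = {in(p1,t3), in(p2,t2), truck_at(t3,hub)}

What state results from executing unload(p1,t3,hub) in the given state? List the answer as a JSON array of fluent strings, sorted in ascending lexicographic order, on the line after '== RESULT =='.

Progress:
  pre ⊆ S: {in(p1,t3), truck_at(t3,hub)} ⊆ S  — applicable
  S \ del = {in(p2,t2), truck_at(t3,hub)}
  ∪ add   = {in(p2,t2), pkg_at(p1,hub), truck_at(t3,hub)}

== RESULT ==
["in(p2,t2)", "pkg_at(p1,hub)", "truck_at(t3,hub)"]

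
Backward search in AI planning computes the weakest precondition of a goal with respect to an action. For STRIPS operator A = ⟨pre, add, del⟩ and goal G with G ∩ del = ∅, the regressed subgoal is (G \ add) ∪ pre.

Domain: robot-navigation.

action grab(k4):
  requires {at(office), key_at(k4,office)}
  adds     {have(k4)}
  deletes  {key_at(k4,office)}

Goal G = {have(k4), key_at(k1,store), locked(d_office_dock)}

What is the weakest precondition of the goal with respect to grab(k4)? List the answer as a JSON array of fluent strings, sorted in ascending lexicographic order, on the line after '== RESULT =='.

Regress:
  G ∩ del = {}  (empty — regression defined)
  G \ add = {have(k4), key_at(k1,store), locked(d_office_dock)} \ {have(k4)} = {key_at(k1,store), locked(d_office_dock)}
  ∪ pre   = {key_at(k1,store), locked(d_office_dock)} ∪ {at(office), key_at(k4,office)}
          = {at(office), key_at(k1,store), key_at(k4,office), locked(d_office_dock)}

== RESULT ==
["at(office)", "key_at(k1,store)", "key_at(k4,office)", "locked(d_office_dock)"]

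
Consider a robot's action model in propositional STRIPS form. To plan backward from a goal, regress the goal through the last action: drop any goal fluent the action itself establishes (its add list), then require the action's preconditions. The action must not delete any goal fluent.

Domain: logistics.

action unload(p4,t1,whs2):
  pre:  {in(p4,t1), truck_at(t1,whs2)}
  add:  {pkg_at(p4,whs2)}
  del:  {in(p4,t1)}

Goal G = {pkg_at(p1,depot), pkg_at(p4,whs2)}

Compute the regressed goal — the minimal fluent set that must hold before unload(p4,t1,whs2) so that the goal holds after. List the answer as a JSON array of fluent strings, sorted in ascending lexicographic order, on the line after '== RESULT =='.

Compute (G \ add) ∪ pre:
  G ∩ del = {}  (empty — regression defined)
  G \ add = {pkg_at(p1,depot), pkg_at(p4,whs2)} \ {pkg_at(p4,whs2)} = {pkg_at(p1,depot)}
  ∪ pre   = {pkg_at(p1,depot)} ∪ {in(p4,t1), truck_at(t1,whs2)}
          = {in(p4,t1), pkg_at(p1,depot), truck_at(t1,whs2)}

== RESULT ==
["in(p4,t1)", "pkg_at(p1,depot)", "truck_at(t1,whs2)"]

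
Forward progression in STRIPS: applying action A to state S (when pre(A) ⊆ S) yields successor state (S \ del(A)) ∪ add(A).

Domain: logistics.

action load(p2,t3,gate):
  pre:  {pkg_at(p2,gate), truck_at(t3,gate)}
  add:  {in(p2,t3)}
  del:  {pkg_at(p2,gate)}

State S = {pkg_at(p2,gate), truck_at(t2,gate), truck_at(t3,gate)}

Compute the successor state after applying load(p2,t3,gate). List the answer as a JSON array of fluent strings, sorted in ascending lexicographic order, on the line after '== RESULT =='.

Compute (S \ del) ∪ add:
  pre ⊆ S: {pkg_at(p2,gate), truck_at(t3,gate)} ⊆ S  — applicable
  S \ del = {truck_at(t2,gate), truck_at(t3,gate)}
  ∪ add   = {in(p2,t3), truck_at(t2,gate), truck_at(t3,gate)}

== RESULT ==
["in(p2,t3)", "truck_at(t2,gate)", "truck_at(t3,gate)"]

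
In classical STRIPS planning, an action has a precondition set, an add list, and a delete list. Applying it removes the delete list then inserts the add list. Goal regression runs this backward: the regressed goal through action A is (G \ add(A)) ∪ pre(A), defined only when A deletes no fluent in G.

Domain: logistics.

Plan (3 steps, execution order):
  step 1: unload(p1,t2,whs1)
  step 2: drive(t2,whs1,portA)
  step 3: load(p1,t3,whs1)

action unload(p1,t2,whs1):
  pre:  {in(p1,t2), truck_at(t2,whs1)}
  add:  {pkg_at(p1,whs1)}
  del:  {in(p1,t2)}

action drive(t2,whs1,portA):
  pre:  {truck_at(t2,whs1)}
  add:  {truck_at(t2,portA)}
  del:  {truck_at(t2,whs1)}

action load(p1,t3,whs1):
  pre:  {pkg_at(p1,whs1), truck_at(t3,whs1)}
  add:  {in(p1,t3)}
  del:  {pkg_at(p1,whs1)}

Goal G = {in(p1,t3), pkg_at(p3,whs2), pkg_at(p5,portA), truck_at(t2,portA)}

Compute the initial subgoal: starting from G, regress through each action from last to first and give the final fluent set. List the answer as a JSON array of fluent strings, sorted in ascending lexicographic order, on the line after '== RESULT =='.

Work backward from the goal:
  through step 3 (load(p1,t3,whs1)): drop {in(p1,t3)}, keep {pkg_at(p3,whs2), pkg_at(p5,portA), truck_at(t2,portA)}, require {pkg_at(p1,whs1), truck_at(t3,whs1)}
    → {pkg_at(p1,whs1), pkg_at(p3,whs2), pkg_at(p5,portA), truck_at(t2,portA), truck_at(t3,whs1)}
  through step 2 (drive(t2,whs1,portA)): drop {truck_at(t2,portA)}, keep {pkg_at(p1,whs1), pkg_at(p3,whs2), pkg_at(p5,portA), truck_at(t3,whs1)}, require {truck_at(t2,whs1)}
    → {pkg_at(p1,whs1), pkg_at(p3,whs2), pkg_at(p5,portA), truck_at(t2,whs1), truck_at(t3,whs1)}
  through step 1 (unload(p1,t2,whs1)): drop {pkg_at(p1,whs1)}, keep {pkg_at(p3,whs2), pkg_at(p5,portA), truck_at(t2,whs1), truck_at(t3,whs1)}, require {in(p1,t2), truck_at(t2,whs1)}
    → {in(p1,t2), pkg_at(p3,whs2), pkg_at(p5,portA), truck_at(t2,whs1), truck_at(t3,whs1)}

== RESULT ==
["in(p1,t2)", "pkg_at(p3,whs2)", "pkg_at(p5,portA)", "truck_at(t2,whs1)", "truck_at(t3,whs1)"]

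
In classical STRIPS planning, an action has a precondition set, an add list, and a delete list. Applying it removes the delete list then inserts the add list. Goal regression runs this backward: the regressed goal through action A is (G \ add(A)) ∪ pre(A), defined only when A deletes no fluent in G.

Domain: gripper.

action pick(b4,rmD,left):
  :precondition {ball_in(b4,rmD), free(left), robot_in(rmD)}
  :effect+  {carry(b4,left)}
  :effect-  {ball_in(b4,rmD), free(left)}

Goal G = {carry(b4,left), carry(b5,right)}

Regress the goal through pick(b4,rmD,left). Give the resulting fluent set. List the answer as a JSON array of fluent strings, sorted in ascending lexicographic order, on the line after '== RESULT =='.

Regress:
  G ∩ del = {}  (empty — regression defined)
  G \ add = {carry(b4,left), carry(b5,right)} \ {carry(b4,left)} = {carry(b5,right)}
  ∪ pre   = {carry(b5,right)} ∪ {ball_in(b4,rmD), free(left), robot_in(rmD)}
          = {ball_in(b4,rmD), carry(b5,right), free(left), robot_in(rmD)}

== RESULT ==
["ball_in(b4,rmD)", "carry(b5,right)", "free(left)", "robot_in(rmD)"]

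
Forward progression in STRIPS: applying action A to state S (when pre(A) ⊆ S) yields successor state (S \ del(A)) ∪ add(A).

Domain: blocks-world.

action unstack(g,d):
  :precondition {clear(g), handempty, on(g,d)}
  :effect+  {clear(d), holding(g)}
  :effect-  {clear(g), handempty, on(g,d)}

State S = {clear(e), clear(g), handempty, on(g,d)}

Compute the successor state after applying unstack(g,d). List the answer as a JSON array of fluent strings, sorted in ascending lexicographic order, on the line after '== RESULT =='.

Compute (S \ del) ∪ add:
  pre ⊆ S: {clear(g), handempty, on(g,d)} ⊆ S  — applicable
  S \ del = {clear(e)}
  ∪ add   = {clear(d), clear(e), holding(g)}

== RESULT ==
["clear(d)", "clear(e)", "holding(g)"]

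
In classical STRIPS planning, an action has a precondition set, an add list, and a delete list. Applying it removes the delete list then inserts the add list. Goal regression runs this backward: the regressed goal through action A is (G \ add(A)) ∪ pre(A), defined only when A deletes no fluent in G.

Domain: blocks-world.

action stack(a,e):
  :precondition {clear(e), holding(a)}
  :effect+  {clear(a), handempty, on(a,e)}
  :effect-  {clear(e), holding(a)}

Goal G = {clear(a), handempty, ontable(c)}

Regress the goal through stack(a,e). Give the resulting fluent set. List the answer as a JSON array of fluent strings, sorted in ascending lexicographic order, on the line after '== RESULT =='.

Regress:
  G ∩ del = {}  (empty — regression defined)
  G \ add = {clear(a), handempty, ontable(c)} \ {clear(a), handempty, on(a,e)} = {ontable(c)}
  ∪ pre   = {ontable(c)} ∪ {clear(e), holding(a)}
          = {clear(e), holding(a), ontable(c)}

== RESULT ==
["clear(e)", "holding(a)", "ontable(c)"]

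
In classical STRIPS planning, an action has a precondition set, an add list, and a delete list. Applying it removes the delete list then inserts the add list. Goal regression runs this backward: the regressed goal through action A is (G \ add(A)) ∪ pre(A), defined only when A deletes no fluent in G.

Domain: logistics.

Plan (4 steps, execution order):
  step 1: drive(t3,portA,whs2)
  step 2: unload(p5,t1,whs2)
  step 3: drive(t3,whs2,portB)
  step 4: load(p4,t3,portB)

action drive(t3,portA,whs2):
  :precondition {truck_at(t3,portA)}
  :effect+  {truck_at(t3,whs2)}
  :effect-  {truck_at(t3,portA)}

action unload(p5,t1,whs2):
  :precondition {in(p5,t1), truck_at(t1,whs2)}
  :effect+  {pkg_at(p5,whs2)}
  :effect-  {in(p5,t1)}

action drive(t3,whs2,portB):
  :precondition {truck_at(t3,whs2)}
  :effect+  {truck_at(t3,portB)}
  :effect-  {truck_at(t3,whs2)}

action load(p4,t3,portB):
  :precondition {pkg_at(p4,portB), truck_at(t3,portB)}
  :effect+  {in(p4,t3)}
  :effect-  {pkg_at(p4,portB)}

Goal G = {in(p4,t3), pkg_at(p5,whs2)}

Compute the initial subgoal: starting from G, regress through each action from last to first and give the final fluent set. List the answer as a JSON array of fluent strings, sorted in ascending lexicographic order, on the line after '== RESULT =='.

Regress step by step:
  through step 4 (load(p4,t3,portB)): drop {in(p4,t3)}, keep {pkg_at(p5,whs2)}, require {pkg_at(p4,portB), truck_at(t3,portB)}
    → {pkg_at(p4,portB), pkg_at(p5,whs2), truck_at(t3,portB)}
  through step 3 (drive(t3,whs2,portB)): drop {truck_at(t3,portB)}, keep {pkg_at(p4,portB), pkg_at(p5,whs2)}, require {truck_at(t3,whs2)}
    → {pkg_at(p4,portB), pkg_at(p5,whs2), truck_at(t3,whs2)}
  through step 2 (unload(p5,t1,whs2)): drop {pkg_at(p5,whs2)}, keep {pkg_at(p4,portB), truck_at(t3,whs2)}, require {in(p5,t1), truck_at(t1,whs2)}
    → {in(p5,t1), pkg_at(p4,portB), truck_at(t1,whs2), truck_at(t3,whs2)}
  through step 1 (drive(t3,portA,whs2)): drop {truck_at(t3,whs2)}, keep {in(p5,t1), pkg_at(p4,portB), truck_at(t1,whs2)}, require {truck_at(t3,portA)}
    → {in(p5,t1), pkg_at(p4,portB), truck_at(t1,whs2), truck_at(t3,portA)}

== RESULT ==
["in(p5,t1)", "pkg_at(p4,portB)", "truck_at(t1,whs2)", "truck_at(t3,portA)"]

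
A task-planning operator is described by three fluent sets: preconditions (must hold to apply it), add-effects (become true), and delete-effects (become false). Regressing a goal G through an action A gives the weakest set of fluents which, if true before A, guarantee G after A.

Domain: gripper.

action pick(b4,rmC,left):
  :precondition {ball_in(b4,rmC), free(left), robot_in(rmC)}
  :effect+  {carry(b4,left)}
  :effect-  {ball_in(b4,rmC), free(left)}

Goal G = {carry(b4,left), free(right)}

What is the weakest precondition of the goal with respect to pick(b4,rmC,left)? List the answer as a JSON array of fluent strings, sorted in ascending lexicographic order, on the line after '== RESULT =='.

Regress:
  G ∩ del = {}  (empty — regression defined)
  G \ add = {carry(b4,left), free(right)} \ {carry(b4,left)} = {free(right)}
  ∪ pre   = {free(right)} ∪ {ball_in(b4,rmC), free(left), robot_in(rmC)}
          = {ball_in(b4,rmC), free(left), free(right), robot_in(rmC)}

== RESULT ==
["ball_in(b4,rmC)", "free(left)", "free(right)", "robot_in(rmC)"]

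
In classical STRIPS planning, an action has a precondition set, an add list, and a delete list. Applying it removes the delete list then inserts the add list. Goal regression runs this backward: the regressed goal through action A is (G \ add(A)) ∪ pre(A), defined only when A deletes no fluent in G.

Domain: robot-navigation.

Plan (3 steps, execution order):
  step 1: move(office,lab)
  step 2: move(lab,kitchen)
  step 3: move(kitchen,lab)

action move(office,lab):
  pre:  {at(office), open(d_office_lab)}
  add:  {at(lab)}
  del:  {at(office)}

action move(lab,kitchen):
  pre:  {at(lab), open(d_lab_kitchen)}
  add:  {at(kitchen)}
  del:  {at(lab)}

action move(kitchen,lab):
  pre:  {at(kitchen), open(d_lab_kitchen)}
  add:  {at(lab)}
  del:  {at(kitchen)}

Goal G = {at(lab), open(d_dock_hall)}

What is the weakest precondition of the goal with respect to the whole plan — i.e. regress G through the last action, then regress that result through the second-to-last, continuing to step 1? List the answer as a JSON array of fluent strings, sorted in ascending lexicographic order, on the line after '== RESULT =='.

Work backward from the goal:
  through step 3 (move(kitchen,lab)): drop {at(lab)}, keep {open(d_dock_hall)}, require {at(kitchen), open(d_lab_kitchen)}
    → {at(kitchen), open(d_dock_hall), open(d_lab_kitchen)}
  through step 2 (move(lab,kitchen)): drop {at(kitchen)}, keep {open(d_dock_hall), open(d_lab_kitchen)}, require {at(lab), open(d_lab_kitchen)}
    → {at(lab), open(d_dock_hall), open(d_lab_kitchen)}
  through step 1 (move(office,lab)): drop {at(lab)}, keep {open(d_dock_hall), open(d_lab_kitchen)}, require {at(office), open(d_office_lab)}
    → {at(office), open(d_dock_hall), open(d_lab_kitchen), open(d_office_lab)}

== RESULT ==
["at(office)", "open(d_dock_hall)", "open(d_lab_kitchen)", "open(d_office_lab)"]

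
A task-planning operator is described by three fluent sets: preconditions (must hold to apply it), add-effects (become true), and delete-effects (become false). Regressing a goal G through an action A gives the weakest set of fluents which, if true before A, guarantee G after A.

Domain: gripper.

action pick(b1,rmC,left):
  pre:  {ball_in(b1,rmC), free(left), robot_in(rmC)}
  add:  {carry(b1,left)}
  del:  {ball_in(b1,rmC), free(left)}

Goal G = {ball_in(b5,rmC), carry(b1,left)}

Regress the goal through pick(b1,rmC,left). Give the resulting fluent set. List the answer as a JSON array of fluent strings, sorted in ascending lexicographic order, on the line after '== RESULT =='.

Regress:
  G ∩ del = {}  (empty — regression defined)
  G \ add = {ball_in(b5,rmC), carry(b1,left)} \ {carry(b1,left)} = {ball_in(b5,rmC)}
  ∪ pre   = {ball_in(b5,rmC)} ∪ {ball_in(b1,rmC), free(left), robot_in(rmC)}
          = {ball_in(b1,rmC), ball_in(b5,rmC), free(left), robot_in(rmC)}

== RESULT ==
["ball_in(b1,rmC)", "ball_in(b5,rmC)", "free(left)", "robot_in(rmC)"]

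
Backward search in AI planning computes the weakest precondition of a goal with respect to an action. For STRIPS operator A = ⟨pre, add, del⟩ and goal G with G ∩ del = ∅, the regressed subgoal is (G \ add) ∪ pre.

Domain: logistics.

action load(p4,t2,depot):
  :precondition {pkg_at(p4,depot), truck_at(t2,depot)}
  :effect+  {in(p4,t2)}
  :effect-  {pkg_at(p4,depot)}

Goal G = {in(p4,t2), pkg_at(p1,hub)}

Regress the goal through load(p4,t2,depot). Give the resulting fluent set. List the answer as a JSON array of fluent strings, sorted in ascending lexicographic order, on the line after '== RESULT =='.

Compute (G \ add) ∪ pre:
  G ∩ del = {}  (empty — regression defined)
  G \ add = {in(p4,t2), pkg_at(p1,hub)} \ {in(p4,t2)} = {pkg_at(p1,hub)}
  ∪ pre   = {pkg_at(p1,hub)} ∪ {pkg_at(p4,depot), truck_at(t2,depot)}
          = {pkg_at(p1,hub), pkg_at(p4,depot), truck_at(t2,depot)}

== RESULT ==
["pkg_at(p1,hub)", "pkg_at(p4,depot)", "truck_at(t2,depot)"]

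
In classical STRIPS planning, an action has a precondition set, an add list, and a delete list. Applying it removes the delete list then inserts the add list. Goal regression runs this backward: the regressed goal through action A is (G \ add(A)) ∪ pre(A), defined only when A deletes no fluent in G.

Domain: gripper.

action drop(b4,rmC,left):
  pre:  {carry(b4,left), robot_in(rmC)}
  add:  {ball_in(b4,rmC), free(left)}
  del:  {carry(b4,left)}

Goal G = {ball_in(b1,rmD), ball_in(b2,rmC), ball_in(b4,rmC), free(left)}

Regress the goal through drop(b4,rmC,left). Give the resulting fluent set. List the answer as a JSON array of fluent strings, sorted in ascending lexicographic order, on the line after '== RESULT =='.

Regress:
  G ∩ del = {}  (empty — regression defined)
  G \ add = {ball_in(b1,rmD), ball_in(b2,rmC), ball_in(b4,rmC), free(left)} \ {ball_in(b4,rmC), free(left)} = {ball_in(b1,rmD), ball_in(b2,rmC)}
  ∪ pre   = {ball_in(b1,rmD), ball_in(b2,rmC)} ∪ {carry(b4,left), robot_in(rmC)}
          = {ball_in(b1,rmD), ball_in(b2,rmC), carry(b4,left), robot_in(rmC)}

== RESULT ==
["ball_in(b1,rmD)", "ball_in(b2,rmC)", "carry(b4,left)", "robot_in(rmC)"]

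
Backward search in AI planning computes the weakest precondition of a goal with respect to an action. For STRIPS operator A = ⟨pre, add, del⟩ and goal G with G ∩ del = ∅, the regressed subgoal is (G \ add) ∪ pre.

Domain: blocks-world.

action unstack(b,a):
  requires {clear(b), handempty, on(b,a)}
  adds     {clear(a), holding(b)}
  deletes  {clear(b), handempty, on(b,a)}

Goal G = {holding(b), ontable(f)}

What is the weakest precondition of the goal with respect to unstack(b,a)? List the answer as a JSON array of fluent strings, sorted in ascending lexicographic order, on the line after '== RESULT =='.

Compute (G \ add) ∪ pre:
  G ∩ del = {}  (empty — regression defined)
  G \ add = {holding(b), ontable(f)} \ {clear(a), holding(b)} = {ontable(f)}
  ∪ pre   = {ontable(f)} ∪ {clear(b), handempty, on(b,a)}
          = {clear(b), handempty, on(b,a), ontable(f)}

== RESULT ==
["clear(b)", "handempty", "on(b,a)", "ontable(f)"]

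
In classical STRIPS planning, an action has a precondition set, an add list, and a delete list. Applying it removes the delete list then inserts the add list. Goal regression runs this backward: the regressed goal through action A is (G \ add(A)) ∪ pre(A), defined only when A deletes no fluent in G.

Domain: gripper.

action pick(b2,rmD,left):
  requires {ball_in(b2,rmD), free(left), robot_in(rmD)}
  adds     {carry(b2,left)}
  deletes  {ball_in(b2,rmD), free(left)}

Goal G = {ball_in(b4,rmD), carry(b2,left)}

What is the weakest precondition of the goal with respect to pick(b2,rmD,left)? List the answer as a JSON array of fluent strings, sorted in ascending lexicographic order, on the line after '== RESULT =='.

Compute (G \ add) ∪ pre:
  G ∩ del = {}  (empty — regression defined)
  G \ add = {ball_in(b4,rmD), carry(b2,left)} \ {carry(b2,left)} = {ball_in(b4,rmD)}
  ∪ pre   = {ball_in(b4,rmD)} ∪ {ball_in(b2,rmD), free(left), robot_in(rmD)}
          = {ball_in(b2,rmD), ball_in(b4,rmD), free(left), robot_in(rmD)}

== RESULT ==
["ball_in(b2,rmD)", "ball_in(b4,rmD)", "free(left)", "robot_in(rmD)"]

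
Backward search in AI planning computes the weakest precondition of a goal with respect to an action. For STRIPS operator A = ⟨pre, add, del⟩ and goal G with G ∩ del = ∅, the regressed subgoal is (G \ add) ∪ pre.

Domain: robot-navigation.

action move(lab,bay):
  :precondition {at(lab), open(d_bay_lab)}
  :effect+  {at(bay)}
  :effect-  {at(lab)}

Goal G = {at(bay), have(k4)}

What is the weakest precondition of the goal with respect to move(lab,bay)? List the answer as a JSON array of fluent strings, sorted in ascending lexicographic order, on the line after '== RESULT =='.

Compute (G \ add) ∪ pre:
  G ∩ del = {}  (empty — regression defined)
  G \ add = {at(bay), have(k4)} \ {at(bay)} = {have(k4)}
  ∪ pre   = {have(k4)} ∪ {at(lab), open(d_bay_lab)}
          = {at(lab), have(k4), open(d_bay_lab)}

== RESULT ==
["at(lab)", "have(k4)", "open(d_bay_lab)"]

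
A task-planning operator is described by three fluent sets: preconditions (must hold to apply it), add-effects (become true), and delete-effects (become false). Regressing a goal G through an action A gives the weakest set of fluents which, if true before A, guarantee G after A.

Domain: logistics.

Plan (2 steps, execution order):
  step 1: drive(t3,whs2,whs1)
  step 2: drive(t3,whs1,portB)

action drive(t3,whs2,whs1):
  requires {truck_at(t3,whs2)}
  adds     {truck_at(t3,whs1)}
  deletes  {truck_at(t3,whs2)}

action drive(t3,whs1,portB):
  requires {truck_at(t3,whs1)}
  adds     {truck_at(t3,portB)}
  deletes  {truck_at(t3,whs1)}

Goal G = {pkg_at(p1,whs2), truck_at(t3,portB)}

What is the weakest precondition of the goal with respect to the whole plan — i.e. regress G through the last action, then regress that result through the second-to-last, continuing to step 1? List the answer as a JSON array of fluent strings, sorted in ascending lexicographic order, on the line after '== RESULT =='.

Work backward from the goal:
  through step 2 (drive(t3,whs1,portB)): drop {truck_at(t3,portB)}, keep {pkg_at(p1,whs2)}, require {truck_at(t3,whs1)}
    → {pkg_at(p1,whs2), truck_at(t3,whs1)}
  through step 1 (drive(t3,whs2,whs1)): drop {truck_at(t3,whs1)}, keep {pkg_at(p1,whs2)}, require {truck_at(t3,whs2)}
    → {pkg_at(p1,whs2), truck_at(t3,whs2)}

== RESULT ==
["pkg_at(p1,whs2)", "truck_at(t3,whs2)"]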